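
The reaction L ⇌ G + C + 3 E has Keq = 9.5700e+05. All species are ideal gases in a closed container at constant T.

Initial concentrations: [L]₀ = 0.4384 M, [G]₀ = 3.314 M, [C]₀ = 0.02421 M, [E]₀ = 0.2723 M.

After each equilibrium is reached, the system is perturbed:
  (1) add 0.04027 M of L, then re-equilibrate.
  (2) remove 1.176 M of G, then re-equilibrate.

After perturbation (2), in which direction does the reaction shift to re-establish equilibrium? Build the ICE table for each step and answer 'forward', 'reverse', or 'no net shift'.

Q₀ = 0.003695 vs Keq = 9.5700e+05 ⇒ Q<K, forward
Step 1:
                   L          G          C          E
  init        0.4384      3.314    0.02421     0.2723
  Δ          -0.4384     0.4384     0.4384      1.315
  eq      7.2565e-06      3.752     0.4626      1.587
  solve Keq expr → x = 0.4384; check Q = 9.5700e+05
Then add 0.04027 M of L.
Step 2:
                   L          G          C          E
  init       0.04028      3.752     0.4626      1.587
  Δ         -0.04027    0.04027    0.04027     0.1208
  eq      9.9349e-06      3.793     0.5029      1.708
  solve Keq expr → x = 0.04027; check Q = 9.5700e+05
Then remove 1.176 M of G.
Step 3:
                   L          G          C          E
  init    9.9349e-06      2.617     0.5029      1.708
  Δ       -3.0804e-06 3.0804e-06 3.0804e-06 9.2412e-06
  eq      6.8545e-06      2.617     0.5029      1.708
  solve Keq expr → x = 3.0804e-06; check Q = 9.5700e+05

Direction: forward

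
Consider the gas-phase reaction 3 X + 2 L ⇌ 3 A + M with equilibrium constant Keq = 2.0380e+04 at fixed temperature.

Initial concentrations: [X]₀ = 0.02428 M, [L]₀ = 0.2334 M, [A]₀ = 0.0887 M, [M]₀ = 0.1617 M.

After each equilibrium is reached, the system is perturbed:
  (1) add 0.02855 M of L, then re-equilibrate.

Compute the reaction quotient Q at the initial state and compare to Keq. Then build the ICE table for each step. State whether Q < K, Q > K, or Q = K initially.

Q₀ = 144.7; Q < K (proceeds forward)

Q₀ = 144.7 vs Keq = 2.0380e+04 ⇒ Q<K, forward
Step 1:
                  X         L         A         M
  init      0.02428    0.2334    0.0887    0.1617
  Δ        -0.01837  -0.01225   0.01837  0.006123
  eq       0.005912    0.2212    0.1071    0.1678
  solve Keq expr → x = 0.006123; check Q = 2.0380e+04
Then add 0.02855 M of L.
Step 2:
                  X         L         A         M
  init     0.005912    0.2497    0.1071    0.1678
  Δ       -4.3192e-04 -2.8795e-04 4.3192e-04 1.4397e-04
  eq        0.00548    0.2494    0.1075     0.168
  solve Keq expr → x = 1.4397e-04; check Q = 2.0380e+04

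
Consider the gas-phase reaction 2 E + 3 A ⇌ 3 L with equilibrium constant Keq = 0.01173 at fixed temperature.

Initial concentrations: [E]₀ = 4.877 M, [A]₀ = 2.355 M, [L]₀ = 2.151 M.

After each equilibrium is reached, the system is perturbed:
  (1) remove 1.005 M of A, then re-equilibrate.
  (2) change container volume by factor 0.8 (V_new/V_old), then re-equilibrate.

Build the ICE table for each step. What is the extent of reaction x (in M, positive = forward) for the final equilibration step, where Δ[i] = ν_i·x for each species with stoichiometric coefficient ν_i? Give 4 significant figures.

x = 0.04953 M

Q₀ = 0.03204 vs Keq = 0.01173 ⇒ Q>K, reverse
Step 1:
                   E          A          L
  Initial      4.877      2.355      2.151
  Change      0.2252     0.3377    -0.3377
  Equil        5.102      2.693      1.813
  solve Keq expr → x = -0.1126; check Q = 0.01173
Then remove 1.005 M of A.
Step 2:
                   E          A          L
  Initial      5.102      1.688      1.813
  Change      0.2516     0.3773    -0.3773
  Equil        5.354      2.065      1.436
  solve Keq expr → x = -0.1258; check Q = 0.01173
Then change container volume by factor 0.8 (V_new/V_old).
Step 3:
                   E          A          L
  Initial      6.692      2.581      1.795
  Change    -0.09906    -0.1486     0.1486
  Equil        6.593      2.433      1.944
  solve Keq expr → x = 0.04953; check Q = 0.01173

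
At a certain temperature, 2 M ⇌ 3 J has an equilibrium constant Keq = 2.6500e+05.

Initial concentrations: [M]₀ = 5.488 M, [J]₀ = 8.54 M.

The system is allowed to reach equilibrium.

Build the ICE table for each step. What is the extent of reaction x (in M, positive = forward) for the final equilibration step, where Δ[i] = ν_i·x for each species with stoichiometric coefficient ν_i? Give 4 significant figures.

Q₀ = 20.68 vs Keq = 2.6500e+05 ⇒ Q<K, forward
Step 1:
                    M           J
  I             5.488        8.54
  C            -5.357       8.035
  E            0.1311       16.58
  solve Keq expr → x = 2.678; check Q = 2.6500e+05

x = 2.678 M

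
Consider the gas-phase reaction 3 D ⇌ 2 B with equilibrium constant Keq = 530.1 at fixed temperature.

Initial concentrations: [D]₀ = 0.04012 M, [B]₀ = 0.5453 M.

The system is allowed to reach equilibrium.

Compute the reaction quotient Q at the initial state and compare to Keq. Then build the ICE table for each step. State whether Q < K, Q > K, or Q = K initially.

Q₀ = 4605; Q > K (proceeds reverse)

Q₀ = 4605 vs Keq = 530.1 ⇒ Q>K, reverse
Step 1:
                  D         B
  I         0.04012    0.5453
  C         0.03966  -0.02644
  E         0.07978    0.5189
  solve Keq expr → x = -0.01322; check Q = 530.1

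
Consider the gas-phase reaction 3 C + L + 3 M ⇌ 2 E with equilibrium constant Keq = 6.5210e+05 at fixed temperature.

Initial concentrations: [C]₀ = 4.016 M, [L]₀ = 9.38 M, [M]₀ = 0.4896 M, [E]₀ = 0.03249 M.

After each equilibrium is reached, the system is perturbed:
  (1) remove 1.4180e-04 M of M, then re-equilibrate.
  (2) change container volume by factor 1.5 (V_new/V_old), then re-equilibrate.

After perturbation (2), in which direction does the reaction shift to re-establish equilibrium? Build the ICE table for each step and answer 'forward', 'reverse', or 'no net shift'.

Q₀ = 1.4804e-05 vs Keq = 6.5210e+05 ⇒ Q<K, forward
Step 1:
                  C         L         M         E
  Initial     4.016      9.38    0.4896   0.03249
  Change    -0.4888   -0.1629   -0.4888    0.3259
  Equil       3.527     9.217 7.8672e-04    0.3584
  solve Keq expr → x = 0.1629; check Q = 6.5210e+05
Then remove 1.4180e-04 M of M.
Step 2:
                  C         L         M         E
  Initial     3.527     9.217 6.4492e-04    0.3584
  Change  1.4163e-04 4.7210e-05 1.4163e-04 -9.4420e-05
  Equil       3.527     9.217 7.8655e-04    0.3583
  solve Keq expr → x = -4.7210e-05; check Q = 6.5210e+05
Then change container volume by factor 1.5 (V_new/V_old).
Step 3:
                  C         L         M         E
  Initial     2.352     6.145 5.2437e-04    0.2388
  Change  5.0511e-04 1.6837e-04 5.0511e-04 -3.3674e-04
  Equil       2.352     6.145  0.001029    0.2385
  solve Keq expr → x = -1.6837e-04; check Q = 6.5210e+05

Direction: reverse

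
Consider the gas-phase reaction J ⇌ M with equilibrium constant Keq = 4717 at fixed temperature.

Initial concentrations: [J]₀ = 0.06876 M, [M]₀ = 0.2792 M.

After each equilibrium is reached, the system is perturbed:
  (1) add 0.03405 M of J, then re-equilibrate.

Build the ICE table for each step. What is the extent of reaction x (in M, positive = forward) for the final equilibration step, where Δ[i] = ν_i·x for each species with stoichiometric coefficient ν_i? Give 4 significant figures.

Q₀ = 4.061 vs Keq = 4717 ⇒ Q<K, forward
Step 1:
                    J           M
  Initial     0.06876      0.2792
  Change     -0.06869     0.06869
  Equil    7.3752e-05      0.3479
  solve Keq expr → x = 0.06869; check Q = 4717
Then add 0.03405 M of J.
Step 2:
                    J           M
  Initial     0.03412      0.3479
  Change     -0.03404     0.03404
  Equil    8.0969e-05      0.3819
  solve Keq expr → x = 0.03404; check Q = 4717

x = 0.03404 M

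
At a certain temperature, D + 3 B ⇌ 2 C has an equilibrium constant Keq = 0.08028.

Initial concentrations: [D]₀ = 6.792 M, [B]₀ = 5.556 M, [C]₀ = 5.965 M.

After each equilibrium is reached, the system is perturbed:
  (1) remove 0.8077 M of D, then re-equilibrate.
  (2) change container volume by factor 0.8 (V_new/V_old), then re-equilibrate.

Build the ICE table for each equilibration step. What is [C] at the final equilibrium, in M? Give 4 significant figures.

[C]_eq = 8.66 M

Q₀ = 0.03054 vs Keq = 0.08028 ⇒ Q<K, forward
Step 1:
                   D          B          C
  init         6.792      5.556      5.965
  Δ          -0.3728     -1.118     0.7456
  eq           6.419      4.438      6.711
  solve Keq expr → x = 0.3728; check Q = 0.08028
Then remove 0.8077 M of D.
Step 2:
                   D          B          C
  init         5.611      4.438      6.711
  Δ          0.04849     0.1455   -0.09697
  eq            5.66      4.583      6.614
  solve Keq expr → x = -0.04849; check Q = 0.08028
Then change container volume by factor 0.8 (V_new/V_old).
Step 3:
                   D          B          C
  init         7.075      5.729      8.267
  Δ          -0.1963    -0.5888     0.3925
  eq           6.879       5.14       8.66
  solve Keq expr → x = 0.1963; check Q = 0.08028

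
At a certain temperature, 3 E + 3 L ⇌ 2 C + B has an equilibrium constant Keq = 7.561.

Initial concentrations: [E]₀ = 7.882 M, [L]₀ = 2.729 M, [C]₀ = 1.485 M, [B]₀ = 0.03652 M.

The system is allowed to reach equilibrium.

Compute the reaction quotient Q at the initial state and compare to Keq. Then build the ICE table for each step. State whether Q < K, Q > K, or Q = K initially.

Q₀ = 8.0921e-06 vs Keq = 7.561 ⇒ Q<K, forward
Step 1:
                  E         L         C         B
  I           7.882     2.729     1.485   0.03652
  C          -2.532    -2.532     1.688     0.844
  E            5.35    0.1971     3.173    0.8805
  solve Keq expr → x = 0.844; check Q = 7.561

Q₀ = 8.0921e-06; Q < K (proceeds forward)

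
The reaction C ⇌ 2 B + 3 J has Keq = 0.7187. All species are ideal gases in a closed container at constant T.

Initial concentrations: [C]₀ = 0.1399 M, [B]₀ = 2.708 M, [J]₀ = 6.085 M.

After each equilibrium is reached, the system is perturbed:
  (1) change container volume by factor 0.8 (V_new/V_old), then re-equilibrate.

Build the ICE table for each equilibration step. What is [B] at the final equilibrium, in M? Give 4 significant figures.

[B]_eq = 0.2303 M

Q₀ = 1.1810e+04 vs Keq = 0.7187 ⇒ Q>K, reverse
Step 1:
                   C          B          J
  init        0.1399      2.708      6.085
  Δ            1.222     -2.445     -3.667
  eq           1.362     0.2632      2.418
  solve Keq expr → x = -1.222; check Q = 0.7187
Then change container volume by factor 0.8 (V_new/V_old).
Step 2:
                   C          B          J
  init         1.703      0.329      3.022
  Δ          0.04935    -0.0987     -0.148
  eq           1.752     0.2303      2.874
  solve Keq expr → x = -0.04935; check Q = 0.7187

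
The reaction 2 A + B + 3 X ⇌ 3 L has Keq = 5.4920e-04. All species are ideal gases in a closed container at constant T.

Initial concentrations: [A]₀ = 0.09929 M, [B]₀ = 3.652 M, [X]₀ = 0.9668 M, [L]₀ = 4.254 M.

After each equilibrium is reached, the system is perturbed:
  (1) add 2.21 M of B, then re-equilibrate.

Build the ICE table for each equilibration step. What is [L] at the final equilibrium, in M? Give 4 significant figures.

Q₀ = 2366 vs Keq = 5.4920e-04 ⇒ Q>K, reverse
Step 1:
                   A          B          X          L
  init       0.09929      3.652     0.9668      4.254
  Δ            2.168      1.084      3.252     -3.252
  eq           2.268      4.736      4.219      1.002
  solve Keq expr → x = -1.084; check Q = 5.4920e-04
Then add 2.21 M of B.
Step 2:
                   A          B          X          L
  init         2.268      6.946      4.219      1.002
  Δ         -0.06035   -0.03017   -0.09052    0.09052
  eq           2.207      6.916      4.129      1.092
  solve Keq expr → x = 0.03017; check Q = 5.4920e-04

[L]_eq = 1.092 M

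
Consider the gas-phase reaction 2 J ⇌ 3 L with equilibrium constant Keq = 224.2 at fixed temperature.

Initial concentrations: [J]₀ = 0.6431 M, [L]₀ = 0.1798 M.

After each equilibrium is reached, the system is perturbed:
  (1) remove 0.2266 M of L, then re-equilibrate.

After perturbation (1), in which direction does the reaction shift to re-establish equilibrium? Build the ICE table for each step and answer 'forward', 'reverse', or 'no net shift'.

Q₀ = 0.01405 vs Keq = 224.2 ⇒ Q<K, forward
Step 1:
                  J         L
  Initial    0.6431    0.1798
  Change    -0.5724    0.8586
  Equil     0.07067     1.038
  solve Keq expr → x = 0.2862; check Q = 224.2
Then remove 0.2266 M of L.
Step 2:
                  J         L
  Initial   0.07067    0.8118
  Change    -0.0192    0.0288
  Equil     0.05147    0.8406
  solve Keq expr → x = 0.009599; check Q = 224.2

Direction: forward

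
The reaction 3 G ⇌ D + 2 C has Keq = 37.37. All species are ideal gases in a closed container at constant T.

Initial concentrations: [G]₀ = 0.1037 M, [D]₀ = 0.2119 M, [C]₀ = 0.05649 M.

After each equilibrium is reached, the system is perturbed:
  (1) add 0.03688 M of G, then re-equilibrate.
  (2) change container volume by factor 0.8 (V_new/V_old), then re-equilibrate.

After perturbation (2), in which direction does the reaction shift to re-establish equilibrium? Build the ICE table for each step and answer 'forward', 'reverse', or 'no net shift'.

Q₀ = 0.6064 vs Keq = 37.37 ⇒ Q<K, forward
Step 1:
                   G          D          C
  init        0.1037     0.2119    0.05649
  Δ         -0.06421     0.0214    0.04281
  eq         0.03949     0.2333     0.0993
  solve Keq expr → x = 0.0214; check Q = 37.37
Then add 0.03688 M of G.
Step 2:
                   G          D          C
  init       0.07637     0.2333     0.0993
  Δ         -0.03094    0.01031    0.02062
  eq         0.04543     0.2436     0.1199
  solve Keq expr → x = 0.01031; check Q = 37.37
Then change container volume by factor 0.8 (V_new/V_old).
Step 3:
                   G          D          C
  init       0.05679     0.3045     0.1499
  Δ                0          0          0
  eq         0.05679     0.3045     0.1499
  solve Keq expr → x = 0; check Q = 37.37

Direction: no net shift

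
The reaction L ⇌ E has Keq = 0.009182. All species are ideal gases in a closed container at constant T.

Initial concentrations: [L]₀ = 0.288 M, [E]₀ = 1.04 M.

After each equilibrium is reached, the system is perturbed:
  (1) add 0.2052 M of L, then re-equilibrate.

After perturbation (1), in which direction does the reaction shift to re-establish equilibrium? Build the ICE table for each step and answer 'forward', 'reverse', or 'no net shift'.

Q₀ = 3.611 vs Keq = 0.009182 ⇒ Q>K, reverse
Step 1:
                   L          E
  Initial      0.288       1.04
  Change       1.028     -1.028
  Equil        1.316    0.01208
  solve Keq expr → x = -1.028; check Q = 0.009182
Then add 0.2052 M of L.
Step 2:
                   L          E
  Initial      1.521    0.01208
  Change   -0.001867   0.001867
  Equil        1.519    0.01395
  solve Keq expr → x = 0.001867; check Q = 0.009182

Direction: forward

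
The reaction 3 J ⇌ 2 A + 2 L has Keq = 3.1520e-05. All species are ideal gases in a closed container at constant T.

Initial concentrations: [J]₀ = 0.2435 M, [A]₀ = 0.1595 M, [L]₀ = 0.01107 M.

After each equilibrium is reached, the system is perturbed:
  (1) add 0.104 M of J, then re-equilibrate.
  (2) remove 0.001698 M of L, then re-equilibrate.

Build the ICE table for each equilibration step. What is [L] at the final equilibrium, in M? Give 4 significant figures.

[L]_eq = 0.007395 M

Q₀ = 2.1593e-04 vs Keq = 3.1520e-05 ⇒ Q>K, reverse
Step 1:
                    J           A           L
  init         0.2435      0.1595     0.01107
  Δ          0.009601   -0.006401   -0.006401
  eq           0.2531      0.1531    0.004669
  solve Keq expr → x = -0.0032; check Q = 3.1520e-05
Then add 0.104 M of J.
Step 2:
                    J           A           L
  init         0.3571      0.1531    0.004669
  Δ          -0.00431    0.002873    0.002873
  eq           0.3528       0.156    0.007543
  solve Keq expr → x = 0.001437; check Q = 3.1520e-05
Then remove 0.001698 M of L.
Step 3:
                    J           A           L
  init         0.3528       0.156    0.005845
  Δ         -0.002325     0.00155     0.00155
  eq           0.3505      0.1575    0.007395
  solve Keq expr → x = 7.7503e-04; check Q = 3.1520e-05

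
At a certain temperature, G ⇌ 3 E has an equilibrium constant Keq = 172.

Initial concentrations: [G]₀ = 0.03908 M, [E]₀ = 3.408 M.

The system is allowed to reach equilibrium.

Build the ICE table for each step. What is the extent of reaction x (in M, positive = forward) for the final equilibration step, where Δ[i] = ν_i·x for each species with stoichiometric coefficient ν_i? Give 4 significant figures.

x = -0.1237 M

Q₀ = 1013 vs Keq = 172 ⇒ Q>K, reverse
Step 1:
                    G           E
  init        0.03908       3.408
  Δ            0.1237     -0.3712
  eq           0.1628       3.037
  solve Keq expr → x = -0.1237; check Q = 172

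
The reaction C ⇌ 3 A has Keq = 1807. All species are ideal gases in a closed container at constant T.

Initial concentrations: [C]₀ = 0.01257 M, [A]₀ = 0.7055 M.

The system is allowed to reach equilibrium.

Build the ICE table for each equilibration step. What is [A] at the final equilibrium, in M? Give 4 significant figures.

[A]_eq = 0.7425 M

Q₀ = 27.94 vs Keq = 1807 ⇒ Q<K, forward
Step 1:
                   C          A
  I          0.01257     0.7055
  C         -0.01234    0.03703
  E       2.2656e-04     0.7425
  solve Keq expr → x = 0.01234; check Q = 1807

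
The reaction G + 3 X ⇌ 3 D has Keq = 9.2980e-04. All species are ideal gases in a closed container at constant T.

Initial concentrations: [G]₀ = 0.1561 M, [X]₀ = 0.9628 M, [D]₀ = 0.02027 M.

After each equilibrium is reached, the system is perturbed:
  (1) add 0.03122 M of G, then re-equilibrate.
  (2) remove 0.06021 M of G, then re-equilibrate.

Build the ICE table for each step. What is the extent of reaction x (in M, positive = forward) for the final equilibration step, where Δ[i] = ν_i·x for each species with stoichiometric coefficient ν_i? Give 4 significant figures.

Q₀ = 5.9779e-05 vs Keq = 9.2980e-04 ⇒ Q<K, forward
Step 1:
                  G         X         D
  Initial    0.1561    0.9628   0.02027
  Change   -0.00929  -0.02787   0.02787
  Equil      0.1468    0.9349   0.04814
  solve Keq expr → x = 0.00929; check Q = 9.2980e-04
Then add 0.03122 M of G.
Step 2:
                  G         X         D
  Initial     0.178    0.9349   0.04814
  Change  -9.8000e-04  -0.00294   0.00294
  Equil      0.1771     0.932   0.05108
  solve Keq expr → x = 9.8000e-04; check Q = 9.2980e-04
Then remove 0.06021 M of G.
Step 3:
                  G         X         D
  Initial    0.1168     0.932   0.05108
  Change   0.002021  0.006062 -0.006062
  Equil      0.1189    0.9381   0.04502
  solve Keq expr → x = -0.002021; check Q = 9.2980e-04

x = -0.002021 M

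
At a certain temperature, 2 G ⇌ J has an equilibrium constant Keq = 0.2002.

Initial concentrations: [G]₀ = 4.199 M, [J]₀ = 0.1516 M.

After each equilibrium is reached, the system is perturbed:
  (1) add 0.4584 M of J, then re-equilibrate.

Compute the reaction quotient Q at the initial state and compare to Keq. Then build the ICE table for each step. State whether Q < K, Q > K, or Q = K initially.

Q₀ = 0.008598 vs Keq = 0.2002 ⇒ Q<K, forward
Step 1:
                    G           J
  init          4.199      0.1516
  Δ             -1.87      0.9348
  eq            2.329       1.086
  solve Keq expr → x = 0.9348; check Q = 0.2002
Then add 0.4584 M of J.
Step 2:
                    G           J
  init          2.329       1.545
  Δ            0.3068     -0.1534
  eq            2.636       1.391
  solve Keq expr → x = -0.1534; check Q = 0.2002

Q₀ = 0.008598; Q < K (proceeds forward)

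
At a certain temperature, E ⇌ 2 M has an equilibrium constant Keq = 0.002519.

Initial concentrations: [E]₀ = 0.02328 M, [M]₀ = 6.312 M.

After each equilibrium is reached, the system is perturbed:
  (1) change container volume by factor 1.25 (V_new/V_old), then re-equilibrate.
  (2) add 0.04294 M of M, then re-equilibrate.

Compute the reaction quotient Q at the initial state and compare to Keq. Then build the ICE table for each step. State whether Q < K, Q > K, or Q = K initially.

Q₀ = 1711 vs Keq = 0.002519 ⇒ Q>K, reverse
Step 1:
                  E         M
  Initial   0.02328     6.312
  Change      3.112    -6.223
  Equil       3.135   0.08886
  solve Keq expr → x = -3.112; check Q = 0.002519
Then change container volume by factor 1.25 (V_new/V_old).
Step 2:
                  E         M
  Initial     2.508   0.07109
  Change  -0.004163  0.008325
  Equil       2.504   0.07942
  solve Keq expr → x = 0.004163; check Q = 0.002519
Then add 0.04294 M of M.
Step 3:
                  E         M
  Initial     2.504    0.1224
  Change     0.0213   -0.0426
  Equil       2.525   0.07975
  solve Keq expr → x = -0.0213; check Q = 0.002519

Q₀ = 1711; Q > K (proceeds reverse)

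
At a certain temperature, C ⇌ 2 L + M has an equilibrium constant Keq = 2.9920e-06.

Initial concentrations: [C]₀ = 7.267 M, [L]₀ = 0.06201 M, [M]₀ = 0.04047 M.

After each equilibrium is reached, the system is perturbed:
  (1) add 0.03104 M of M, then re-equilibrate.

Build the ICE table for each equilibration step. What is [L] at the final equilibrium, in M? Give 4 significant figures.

[L]_eq = 0.02071 M

Q₀ = 2.1414e-05 vs Keq = 2.9920e-06 ⇒ Q>K, reverse
Step 1:
                    C           L           M
  init          7.267     0.06201     0.04047
  Δ           0.01606    -0.03213    -0.01606
  eq            7.283     0.02988     0.02441
  solve Keq expr → x = -0.01606; check Q = 2.9920e-06
Then add 0.03104 M of M.
Step 2:
                    C           L           M
  init          7.283     0.02988     0.05545
  Δ          0.004587   -0.009175   -0.004587
  eq            7.288     0.02071     0.05086
  solve Keq expr → x = -0.004587; check Q = 2.9920e-06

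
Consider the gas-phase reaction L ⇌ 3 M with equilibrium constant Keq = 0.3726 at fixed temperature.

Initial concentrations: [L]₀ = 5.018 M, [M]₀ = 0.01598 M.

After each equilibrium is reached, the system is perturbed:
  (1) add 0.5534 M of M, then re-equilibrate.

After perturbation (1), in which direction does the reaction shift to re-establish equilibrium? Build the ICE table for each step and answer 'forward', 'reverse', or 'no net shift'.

Direction: reverse

Q₀ = 8.1320e-07 vs Keq = 0.3726 ⇒ Q<K, forward
Step 1:
                  L         M
  init        5.018   0.01598
  Δ         -0.3943     1.183
  eq          4.624     1.199
  solve Keq expr → x = 0.3943; check Q = 0.3726
Then add 0.5534 M of M.
Step 2:
                  L         M
  init        4.624     1.752
  Δ          0.1794   -0.5381
  eq          4.803     1.214
  solve Keq expr → x = -0.1794; check Q = 0.3726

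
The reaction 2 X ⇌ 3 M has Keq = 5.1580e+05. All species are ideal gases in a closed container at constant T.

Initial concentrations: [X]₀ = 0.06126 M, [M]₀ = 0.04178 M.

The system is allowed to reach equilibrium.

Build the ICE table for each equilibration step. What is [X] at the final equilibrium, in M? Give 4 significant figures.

Q₀ = 0.01943 vs Keq = 5.1580e+05 ⇒ Q<K, forward
Step 1:
                  X         M
  init      0.06126   0.04178
  Δ        -0.06119   0.09179
  eq      6.7969e-05    0.1336
  solve Keq expr → x = 0.0306; check Q = 5.1580e+05

[X]_eq = 6.7969e-05 M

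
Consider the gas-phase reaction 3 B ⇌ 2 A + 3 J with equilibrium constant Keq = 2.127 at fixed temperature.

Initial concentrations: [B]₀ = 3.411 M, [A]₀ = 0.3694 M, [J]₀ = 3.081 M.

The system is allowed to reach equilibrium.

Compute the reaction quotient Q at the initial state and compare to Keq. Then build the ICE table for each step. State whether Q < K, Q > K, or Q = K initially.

Q₀ = 0.1006 vs Keq = 2.127 ⇒ Q<K, forward
Step 1:
                  B         A         J
  Initial     3.411    0.3694     3.081
  Change     -0.733    0.4887     0.733
  Equil       2.678    0.8581     3.814
  solve Keq expr → x = 0.2443; check Q = 2.127

Q₀ = 0.1006; Q < K (proceeds forward)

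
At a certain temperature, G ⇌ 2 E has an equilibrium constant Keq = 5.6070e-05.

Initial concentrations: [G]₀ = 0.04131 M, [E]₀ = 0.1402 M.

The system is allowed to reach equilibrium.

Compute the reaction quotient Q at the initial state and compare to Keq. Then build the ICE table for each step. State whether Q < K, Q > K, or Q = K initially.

Q₀ = 0.4758; Q > K (proceeds reverse)

Q₀ = 0.4758 vs Keq = 5.6070e-05 ⇒ Q>K, reverse
Step 1:
                  G         E
  I         0.04131    0.1402
  C         0.06886   -0.1377
  E          0.1102  0.002485
  solve Keq expr → x = -0.06886; check Q = 5.6070e-05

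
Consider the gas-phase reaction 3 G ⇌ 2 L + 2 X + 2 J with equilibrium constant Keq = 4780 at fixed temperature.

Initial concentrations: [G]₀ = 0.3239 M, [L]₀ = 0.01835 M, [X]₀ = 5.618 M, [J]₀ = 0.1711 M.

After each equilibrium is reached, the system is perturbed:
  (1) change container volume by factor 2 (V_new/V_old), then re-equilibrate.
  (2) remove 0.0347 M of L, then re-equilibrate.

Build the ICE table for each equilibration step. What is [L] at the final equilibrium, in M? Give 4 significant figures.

[L]_eq = 0.07761 M

Q₀ = 0.009156 vs Keq = 4780 ⇒ Q<K, forward
Step 1:
                    G           L           X           J
  I            0.3239     0.01835       5.618      0.1711
  C           -0.2892      0.1928      0.1928      0.1928
  E           0.03468      0.2112       5.811      0.3639
  solve Keq expr → x = 0.09641; check Q = 4780
Then change container volume by factor 2 (V_new/V_old).
Step 2:
                    G           L           X           J
  I           0.01734      0.1056       2.905       0.182
  C         -0.008184    0.005456    0.005456    0.005456
  E          0.009156       0.111       2.911      0.1874
  solve Keq expr → x = 0.002728; check Q = 4780
Then remove 0.0347 M of L.
Step 3:
                    G           L           X           J
  I          0.009156     0.07634       2.911      0.1874
  C          -0.00191    0.001273    0.001273    0.001273
  E          0.007246     0.07761       2.912      0.1887
  solve Keq expr → x = 6.3670e-04; check Q = 4780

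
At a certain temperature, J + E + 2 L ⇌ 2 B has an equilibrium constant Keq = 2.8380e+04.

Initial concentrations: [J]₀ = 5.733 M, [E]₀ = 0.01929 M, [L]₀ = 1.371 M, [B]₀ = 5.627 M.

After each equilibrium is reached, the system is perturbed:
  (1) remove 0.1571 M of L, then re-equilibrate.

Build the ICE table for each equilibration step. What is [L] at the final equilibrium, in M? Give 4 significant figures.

Q₀ = 152.3 vs Keq = 2.8380e+04 ⇒ Q<K, forward
Step 1:
                   J          E          L          B
  I            5.733    0.01929      1.371      5.627
  C         -0.01918   -0.01918   -0.03836    0.03836
  E            5.714 1.1145e-04      1.333      5.665
  solve Keq expr → x = 0.01918; check Q = 2.8380e+04
Then remove 0.1571 M of L.
Step 2:
                   J          E          L          B
  I            5.714 1.1145e-04      1.176      5.665
  C       3.1760e-05 3.1760e-05 6.3520e-05 -6.3520e-05
  E            5.714 1.4321e-04      1.176      5.665
  solve Keq expr → x = -3.1760e-05; check Q = 2.8380e+04

[L]_eq = 1.176 M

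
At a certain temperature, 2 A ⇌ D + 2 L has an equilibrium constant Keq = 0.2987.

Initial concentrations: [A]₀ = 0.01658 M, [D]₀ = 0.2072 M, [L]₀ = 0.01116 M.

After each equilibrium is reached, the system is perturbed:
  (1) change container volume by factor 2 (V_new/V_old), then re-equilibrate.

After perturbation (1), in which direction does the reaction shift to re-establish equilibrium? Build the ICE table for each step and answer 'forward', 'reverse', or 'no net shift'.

Q₀ = 0.09387 vs Keq = 0.2987 ⇒ Q<K, forward
Step 1:
                  A         D         L
  Initial   0.01658    0.2072   0.01116
  Change  -0.003942  0.001971  0.003942
  Equil     0.01264    0.2092    0.0151
  solve Keq expr → x = 0.001971; check Q = 0.2987
Then change container volume by factor 2 (V_new/V_old).
Step 2:
                  A         D         L
  Initial  0.006319    0.1046  0.007551
  Change  -0.001154 5.7692e-04  0.001154
  Equil    0.005165    0.1052  0.008705
  solve Keq expr → x = 5.7692e-04; check Q = 0.2987

Direction: forward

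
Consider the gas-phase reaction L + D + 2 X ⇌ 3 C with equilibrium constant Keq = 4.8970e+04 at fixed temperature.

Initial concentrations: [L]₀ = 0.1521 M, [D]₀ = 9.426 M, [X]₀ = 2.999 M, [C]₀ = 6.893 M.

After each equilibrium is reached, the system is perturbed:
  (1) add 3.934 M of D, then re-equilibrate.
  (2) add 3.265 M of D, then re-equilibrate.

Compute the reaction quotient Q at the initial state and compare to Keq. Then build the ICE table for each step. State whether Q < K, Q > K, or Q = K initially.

Q₀ = 25.4 vs Keq = 4.8970e+04 ⇒ Q<K, forward
Step 1:
                    L           D           X           C
  init         0.1521       9.426       2.999       6.893
  Δ            -0.152      -0.152      -0.304      0.4559
  eq       1.2032e-04       9.274       2.695       7.349
  solve Keq expr → x = 0.152; check Q = 4.8970e+04
Then add 3.934 M of D.
Step 2:
                    L           D           X           C
  init     1.2032e-04       13.21       2.695       7.349
  Δ       -3.5829e-05 -3.5829e-05 -7.1659e-05  1.0749e-04
  eq       8.4493e-05       13.21       2.695       7.349
  solve Keq expr → x = 3.5829e-05; check Q = 4.8970e+04
Then add 3.265 M of D.
Step 3:
                    L           D           X           C
  init     8.4493e-05       16.47       2.695       7.349
  Δ       -1.6744e-05 -1.6744e-05 -3.3487e-05  5.0231e-05
  eq       6.7749e-05       16.47       2.695       7.349
  solve Keq expr → x = 1.6744e-05; check Q = 4.8970e+04

Q₀ = 25.4; Q < K (proceeds forward)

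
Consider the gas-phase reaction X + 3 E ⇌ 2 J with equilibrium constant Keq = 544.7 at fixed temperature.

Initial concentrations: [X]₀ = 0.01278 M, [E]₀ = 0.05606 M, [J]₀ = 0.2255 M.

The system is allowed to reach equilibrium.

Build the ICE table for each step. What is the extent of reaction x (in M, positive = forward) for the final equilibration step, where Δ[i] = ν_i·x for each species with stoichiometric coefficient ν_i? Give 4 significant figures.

Q₀ = 2.2584e+04 vs Keq = 544.7 ⇒ Q>K, reverse
Step 1:
                    X           E           J
  Initial     0.01278     0.05606      0.2255
  Change      0.02164     0.06492    -0.04328
  Equil       0.03442       0.121      0.1822
  solve Keq expr → x = -0.02164; check Q = 544.7

x = -0.02164 M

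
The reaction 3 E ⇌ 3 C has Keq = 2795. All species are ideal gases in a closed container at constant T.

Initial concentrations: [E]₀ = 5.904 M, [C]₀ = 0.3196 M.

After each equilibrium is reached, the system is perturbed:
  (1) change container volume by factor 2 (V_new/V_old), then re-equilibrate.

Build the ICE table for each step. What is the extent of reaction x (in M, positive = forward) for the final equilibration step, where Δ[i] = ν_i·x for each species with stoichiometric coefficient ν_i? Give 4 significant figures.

x = 0 M

Q₀ = 1.5863e-04 vs Keq = 2795 ⇒ Q<K, forward
Step 1:
                   E          C
  I            5.904     0.3196
  C           -5.491      5.491
  E           0.4125      5.811
  solve Keq expr → x = 1.83; check Q = 2795
Then change container volume by factor 2 (V_new/V_old).
Step 2:
                   E          C
  I           0.2063      2.906
  C                0          0
  E           0.2063      2.906
  solve Keq expr → x = 0; check Q = 2795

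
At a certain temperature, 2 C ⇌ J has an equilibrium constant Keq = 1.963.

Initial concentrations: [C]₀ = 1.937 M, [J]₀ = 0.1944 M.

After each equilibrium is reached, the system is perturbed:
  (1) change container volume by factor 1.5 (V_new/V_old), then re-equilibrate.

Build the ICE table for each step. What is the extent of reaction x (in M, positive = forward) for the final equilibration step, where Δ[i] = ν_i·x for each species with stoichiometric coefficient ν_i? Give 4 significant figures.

x = -0.03933 M

Q₀ = 0.05181 vs Keq = 1.963 ⇒ Q<K, forward
Step 1:
                  C         J
  init        1.937    0.1944
  Δ          -1.284    0.6421
  eq         0.6528    0.8365
  solve Keq expr → x = 0.6421; check Q = 1.963
Then change container volume by factor 1.5 (V_new/V_old).
Step 2:
                  C         J
  init       0.4352    0.5577
  Δ         0.07867  -0.03933
  eq         0.5139    0.5183
  solve Keq expr → x = -0.03933; check Q = 1.963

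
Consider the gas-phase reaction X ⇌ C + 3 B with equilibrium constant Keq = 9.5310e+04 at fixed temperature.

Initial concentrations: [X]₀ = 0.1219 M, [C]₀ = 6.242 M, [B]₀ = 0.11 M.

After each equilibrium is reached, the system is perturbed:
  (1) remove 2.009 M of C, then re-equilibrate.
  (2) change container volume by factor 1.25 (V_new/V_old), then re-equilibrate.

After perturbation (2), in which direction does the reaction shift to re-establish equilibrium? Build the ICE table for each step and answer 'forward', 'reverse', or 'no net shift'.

Q₀ = 0.06816 vs Keq = 9.5310e+04 ⇒ Q<K, forward
Step 1:
                    X           C           B
  I            0.1219       6.242        0.11
  C           -0.1219      0.1219      0.3657
  E        7.1866e-06       6.364      0.4757
  solve Keq expr → x = 0.1219; check Q = 9.5310e+04
Then remove 2.009 M of C.
Step 2:
                    X           C           B
  I        7.1866e-06       4.355      0.4757
  C       -2.2685e-06  2.2685e-06  6.8055e-06
  E        4.9181e-06       4.355      0.4757
  solve Keq expr → x = 2.2685e-06; check Q = 9.5310e+04
Then change container volume by factor 1.25 (V_new/V_old).
Step 3:
                    X           C           B
  I        3.9345e-06       3.484      0.3805
  C       -1.9199e-06  1.9199e-06  5.7598e-06
  E        2.0146e-06       3.484      0.3806
  solve Keq expr → x = 1.9199e-06; check Q = 9.5310e+04

Direction: forward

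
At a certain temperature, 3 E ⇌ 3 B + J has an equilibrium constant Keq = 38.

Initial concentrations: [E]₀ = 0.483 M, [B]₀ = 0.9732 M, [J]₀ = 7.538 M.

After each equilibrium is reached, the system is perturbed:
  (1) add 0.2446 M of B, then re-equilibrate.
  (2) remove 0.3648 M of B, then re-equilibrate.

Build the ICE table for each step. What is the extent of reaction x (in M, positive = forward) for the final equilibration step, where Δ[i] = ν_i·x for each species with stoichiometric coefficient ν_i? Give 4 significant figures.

Q₀ = 61.66 vs Keq = 38 ⇒ Q>K, reverse
Step 1:
                  E         B         J
  init        0.483    0.9732     7.538
  Δ         0.05316  -0.05316  -0.01772
  eq         0.5362      0.92      7.52
  solve Keq expr → x = -0.01772; check Q = 38
Then add 0.2446 M of B.
Step 2:
                  E         B         J
  init       0.5362     1.165      7.52
  Δ         0.08953  -0.08953  -0.02984
  eq         0.6257     1.075      7.49
  solve Keq expr → x = -0.02984; check Q = 38
Then remove 0.3648 M of B.
Step 3:
                  E         B         J
  init       0.6257    0.7103      7.49
  Δ         -0.1336    0.1336   0.04453
  eq         0.4921    0.8439     7.535
  solve Keq expr → x = 0.04453; check Q = 38

x = 0.04453 M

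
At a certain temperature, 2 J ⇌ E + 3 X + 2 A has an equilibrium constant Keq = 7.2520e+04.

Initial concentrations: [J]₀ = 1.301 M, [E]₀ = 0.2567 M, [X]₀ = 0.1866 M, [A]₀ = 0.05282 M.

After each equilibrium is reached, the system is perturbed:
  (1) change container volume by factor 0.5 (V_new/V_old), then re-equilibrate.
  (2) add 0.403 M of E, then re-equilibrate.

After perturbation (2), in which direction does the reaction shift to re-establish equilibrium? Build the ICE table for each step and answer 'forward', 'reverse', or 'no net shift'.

Direction: reverse

Q₀ = 2.7492e-06 vs Keq = 7.2520e+04 ⇒ Q<K, forward
Step 1:
                    J           E           X           A
  I             1.301      0.2567      0.1866     0.05282
  C            -1.286      0.6432        1.93       1.286
  E           0.01453      0.8999       2.116       1.339
  solve Keq expr → x = 0.6432; check Q = 7.2520e+04
Then change container volume by factor 0.5 (V_new/V_old).
Step 2:
                    J           E           X           A
  I           0.02905         1.8       4.233       2.679
  C           0.07795    -0.03897     -0.1169    -0.07795
  E             0.107       1.761       4.116       2.601
  solve Keq expr → x = -0.03897; check Q = 7.2520e+04
Then add 0.403 M of E.
Step 3:
                    J           E           X           A
  I             0.107       2.164       4.116       2.601
  C           0.01034   -0.005168     -0.0155    -0.01034
  E            0.1173       2.159         4.1        2.59
  solve Keq expr → x = -0.005168; check Q = 7.2520e+04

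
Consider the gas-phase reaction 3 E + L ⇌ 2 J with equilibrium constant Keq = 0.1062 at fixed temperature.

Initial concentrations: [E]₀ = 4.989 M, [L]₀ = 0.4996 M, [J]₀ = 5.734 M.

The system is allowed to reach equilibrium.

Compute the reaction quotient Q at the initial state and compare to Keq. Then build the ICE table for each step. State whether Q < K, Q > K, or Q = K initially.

Q₀ = 0.53 vs Keq = 0.1062 ⇒ Q>K, reverse
Step 1:
                  E         L         J
  init        4.989    0.4996     5.734
  Δ           1.264    0.4215    -0.843
  eq          6.253    0.9211     4.891
  solve Keq expr → x = -0.4215; check Q = 0.1062

Q₀ = 0.53; Q > K (proceeds reverse)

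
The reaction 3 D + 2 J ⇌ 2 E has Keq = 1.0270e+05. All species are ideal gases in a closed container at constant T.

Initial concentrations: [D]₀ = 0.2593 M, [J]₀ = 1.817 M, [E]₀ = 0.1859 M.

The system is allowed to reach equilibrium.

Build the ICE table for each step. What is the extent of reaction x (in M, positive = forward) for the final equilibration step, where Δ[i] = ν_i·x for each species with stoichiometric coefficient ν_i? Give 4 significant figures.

x = 0.08388 M

Q₀ = 0.6004 vs Keq = 1.0270e+05 ⇒ Q<K, forward
Step 1:
                    D           J           E
  I            0.2593       1.817      0.1859
  C           -0.2516     -0.1678      0.1678
  E           0.00765       1.649      0.3537
  solve Keq expr → x = 0.08388; check Q = 1.0270e+05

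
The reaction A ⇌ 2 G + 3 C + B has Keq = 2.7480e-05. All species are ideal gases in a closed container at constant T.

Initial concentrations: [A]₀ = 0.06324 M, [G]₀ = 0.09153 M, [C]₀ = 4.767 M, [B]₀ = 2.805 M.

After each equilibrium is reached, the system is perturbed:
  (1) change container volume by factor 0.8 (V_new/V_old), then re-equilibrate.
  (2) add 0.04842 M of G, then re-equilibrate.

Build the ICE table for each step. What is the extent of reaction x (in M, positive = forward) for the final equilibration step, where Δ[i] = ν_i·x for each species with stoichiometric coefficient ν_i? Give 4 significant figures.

Q₀ = 40.25 vs Keq = 2.7480e-05 ⇒ Q>K, reverse
Step 1:
                   A          G          C          B
  init       0.06324    0.09153      4.767      2.805
  Δ          0.04571   -0.09143    -0.1371   -0.04571
  eq           0.109 1.0456e-04       4.63      2.759
  solve Keq expr → x = -0.04571; check Q = 2.7480e-05
Then change container volume by factor 0.8 (V_new/V_old).
Step 2:
                   A          G          C          B
  init        0.1362 1.3070e-04      5.787      3.449
  Δ       2.7937e-05 -5.5875e-05 -8.3812e-05 -2.7937e-05
  eq          0.1362 7.4829e-05      5.787      3.449
  solve Keq expr → x = -2.7937e-05; check Q = 2.7480e-05
Then add 0.04842 M of G.
Step 3:
                   A          G          C          B
  init        0.1362    0.04849      5.787      3.449
  Δ          0.02421   -0.04841   -0.07262   -0.02421
  eq          0.1604 8.3050e-05      5.715      3.425
  solve Keq expr → x = -0.02421; check Q = 2.7480e-05

x = -0.02421 M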